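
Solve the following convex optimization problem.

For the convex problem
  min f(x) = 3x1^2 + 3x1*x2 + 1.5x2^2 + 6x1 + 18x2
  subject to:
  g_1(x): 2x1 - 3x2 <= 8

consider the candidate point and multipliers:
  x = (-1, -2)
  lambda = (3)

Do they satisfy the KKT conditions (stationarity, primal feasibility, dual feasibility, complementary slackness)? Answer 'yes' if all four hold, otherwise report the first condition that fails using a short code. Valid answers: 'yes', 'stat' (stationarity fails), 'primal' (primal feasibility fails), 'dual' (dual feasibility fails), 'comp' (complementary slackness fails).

Gradient of f: grad f(x) = Q x + c = (-6, 9)
Constraint values g_i(x) = a_i^T x - b_i:
  g_1((-1, -2)) = -4
Stationarity residual: grad f(x) + sum_i lambda_i a_i = (0, 0)
  -> stationarity OK
Primal feasibility (all g_i <= 0): OK
Dual feasibility (all lambda_i >= 0): OK
Complementary slackness (lambda_i * g_i(x) = 0 for all i): FAILS

Verdict: the first failing condition is complementary_slackness -> comp.

comp


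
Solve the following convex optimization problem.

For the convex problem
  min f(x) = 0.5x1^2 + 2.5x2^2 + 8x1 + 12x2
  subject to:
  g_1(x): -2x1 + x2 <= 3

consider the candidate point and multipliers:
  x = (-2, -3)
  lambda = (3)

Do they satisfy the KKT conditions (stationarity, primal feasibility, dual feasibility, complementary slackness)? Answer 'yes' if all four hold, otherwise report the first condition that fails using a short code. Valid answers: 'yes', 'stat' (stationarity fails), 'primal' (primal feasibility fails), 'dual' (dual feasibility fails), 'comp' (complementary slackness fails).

Gradient of f: grad f(x) = Q x + c = (6, -3)
Constraint values g_i(x) = a_i^T x - b_i:
  g_1((-2, -3)) = -2
Stationarity residual: grad f(x) + sum_i lambda_i a_i = (0, 0)
  -> stationarity OK
Primal feasibility (all g_i <= 0): OK
Dual feasibility (all lambda_i >= 0): OK
Complementary slackness (lambda_i * g_i(x) = 0 for all i): FAILS

Verdict: the first failing condition is complementary_slackness -> comp.

comp


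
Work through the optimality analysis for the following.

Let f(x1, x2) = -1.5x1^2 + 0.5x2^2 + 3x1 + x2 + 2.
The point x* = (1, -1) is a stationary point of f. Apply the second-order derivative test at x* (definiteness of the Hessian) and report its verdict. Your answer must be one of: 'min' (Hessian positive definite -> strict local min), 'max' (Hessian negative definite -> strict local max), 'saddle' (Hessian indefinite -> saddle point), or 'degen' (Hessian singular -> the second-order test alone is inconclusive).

Compute the Hessian H = grad^2 f:
  H = [[-3, 0], [0, 1]]
Verify stationarity: grad f(x*) = H x* + g = (0, 0).
Eigenvalues of H: -3, 1.
Eigenvalues have mixed signs, so H is indefinite -> x* is a saddle point.

saddle


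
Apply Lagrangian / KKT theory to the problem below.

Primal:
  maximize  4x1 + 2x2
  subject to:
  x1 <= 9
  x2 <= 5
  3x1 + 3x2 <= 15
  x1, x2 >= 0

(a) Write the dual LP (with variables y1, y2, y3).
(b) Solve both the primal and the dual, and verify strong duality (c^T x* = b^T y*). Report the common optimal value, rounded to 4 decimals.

The standard primal-dual pair for 'max c^T x s.t. A x <= b, x >= 0' is:
  Dual:  min b^T y  s.t.  A^T y >= c,  y >= 0.

So the dual LP is:
  minimize  9y1 + 5y2 + 15y3
  subject to:
    y1 + 3y3 >= 4
    y2 + 3y3 >= 2
    y1, y2, y3 >= 0

Solving the primal: x* = (5, 0).
  primal value c^T x* = 20.
Solving the dual: y* = (0, 0, 1.3333).
  dual value b^T y* = 20.
Strong duality: c^T x* = b^T y*. Confirmed.

20


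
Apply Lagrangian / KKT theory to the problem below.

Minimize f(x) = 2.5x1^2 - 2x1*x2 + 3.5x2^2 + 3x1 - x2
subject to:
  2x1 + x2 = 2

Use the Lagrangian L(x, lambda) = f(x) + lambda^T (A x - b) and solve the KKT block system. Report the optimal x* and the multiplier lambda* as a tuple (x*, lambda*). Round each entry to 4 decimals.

Form the Lagrangian:
  L(x, lambda) = (1/2) x^T Q x + c^T x + lambda^T (A x - b)
Stationarity (grad_x L = 0): Q x + c + A^T lambda = 0.
Primal feasibility: A x = b.

This gives the KKT block system:
  [ Q   A^T ] [ x     ]   [-c ]
  [ A    0  ] [ lambda ] = [ b ]

Solving the linear system:
  x*      = (0.6585, 0.6829)
  lambda* = (-2.4634)
  f(x*)   = 3.1098

x* = (0.6585, 0.6829), lambda* = (-2.4634)


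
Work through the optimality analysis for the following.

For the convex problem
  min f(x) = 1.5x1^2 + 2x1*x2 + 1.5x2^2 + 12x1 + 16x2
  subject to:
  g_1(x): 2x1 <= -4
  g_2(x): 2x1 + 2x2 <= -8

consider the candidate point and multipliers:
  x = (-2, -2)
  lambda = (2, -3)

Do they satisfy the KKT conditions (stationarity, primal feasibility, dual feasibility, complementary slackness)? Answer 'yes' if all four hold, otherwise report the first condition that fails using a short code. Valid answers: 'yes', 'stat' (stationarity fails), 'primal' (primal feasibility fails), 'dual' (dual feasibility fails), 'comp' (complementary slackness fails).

Gradient of f: grad f(x) = Q x + c = (2, 6)
Constraint values g_i(x) = a_i^T x - b_i:
  g_1((-2, -2)) = 0
  g_2((-2, -2)) = 0
Stationarity residual: grad f(x) + sum_i lambda_i a_i = (0, 0)
  -> stationarity OK
Primal feasibility (all g_i <= 0): OK
Dual feasibility (all lambda_i >= 0): FAILS
Complementary slackness (lambda_i * g_i(x) = 0 for all i): OK

Verdict: the first failing condition is dual_feasibility -> dual.

dual


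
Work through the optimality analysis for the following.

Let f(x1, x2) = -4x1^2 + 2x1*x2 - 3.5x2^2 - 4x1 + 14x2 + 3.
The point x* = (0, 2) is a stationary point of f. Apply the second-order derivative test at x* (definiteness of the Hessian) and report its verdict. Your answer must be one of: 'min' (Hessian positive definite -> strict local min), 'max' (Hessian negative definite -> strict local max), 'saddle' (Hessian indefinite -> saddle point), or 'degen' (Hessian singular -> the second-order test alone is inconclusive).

Compute the Hessian H = grad^2 f:
  H = [[-8, 2], [2, -7]]
Verify stationarity: grad f(x*) = H x* + g = (0, 0).
Eigenvalues of H: -9.5616, -5.4384.
Both eigenvalues < 0, so H is negative definite -> x* is a strict local max.

max


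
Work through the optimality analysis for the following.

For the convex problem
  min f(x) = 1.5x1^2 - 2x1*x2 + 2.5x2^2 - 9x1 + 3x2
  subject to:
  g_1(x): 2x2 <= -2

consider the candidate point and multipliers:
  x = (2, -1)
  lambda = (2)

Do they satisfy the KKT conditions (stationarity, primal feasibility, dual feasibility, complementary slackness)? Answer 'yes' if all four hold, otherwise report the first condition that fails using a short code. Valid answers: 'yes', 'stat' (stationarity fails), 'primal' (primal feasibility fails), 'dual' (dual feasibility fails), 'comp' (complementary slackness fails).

Gradient of f: grad f(x) = Q x + c = (-1, -6)
Constraint values g_i(x) = a_i^T x - b_i:
  g_1((2, -1)) = 0
Stationarity residual: grad f(x) + sum_i lambda_i a_i = (-1, -2)
  -> stationarity FAILS
Primal feasibility (all g_i <= 0): OK
Dual feasibility (all lambda_i >= 0): OK
Complementary slackness (lambda_i * g_i(x) = 0 for all i): OK

Verdict: the first failing condition is stationarity -> stat.

stat


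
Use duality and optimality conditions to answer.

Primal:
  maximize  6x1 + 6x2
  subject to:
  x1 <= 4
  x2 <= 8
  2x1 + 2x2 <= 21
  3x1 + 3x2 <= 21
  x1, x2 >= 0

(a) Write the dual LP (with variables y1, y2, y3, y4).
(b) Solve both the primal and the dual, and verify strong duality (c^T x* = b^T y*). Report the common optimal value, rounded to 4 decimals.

The standard primal-dual pair for 'max c^T x s.t. A x <= b, x >= 0' is:
  Dual:  min b^T y  s.t.  A^T y >= c,  y >= 0.

So the dual LP is:
  minimize  4y1 + 8y2 + 21y3 + 21y4
  subject to:
    y1 + 2y3 + 3y4 >= 6
    y2 + 2y3 + 3y4 >= 6
    y1, y2, y3, y4 >= 0

Solving the primal: x* = (0, 7).
  primal value c^T x* = 42.
Solving the dual: y* = (0, 0, 0, 2).
  dual value b^T y* = 42.
Strong duality: c^T x* = b^T y*. Confirmed.

42


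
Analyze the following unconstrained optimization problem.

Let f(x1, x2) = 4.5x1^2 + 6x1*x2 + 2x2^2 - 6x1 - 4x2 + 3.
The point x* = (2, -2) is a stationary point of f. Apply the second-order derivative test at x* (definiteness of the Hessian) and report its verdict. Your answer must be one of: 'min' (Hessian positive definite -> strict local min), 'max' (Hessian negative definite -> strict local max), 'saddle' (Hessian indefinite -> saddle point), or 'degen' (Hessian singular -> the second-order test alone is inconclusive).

Compute the Hessian H = grad^2 f:
  H = [[9, 6], [6, 4]]
Verify stationarity: grad f(x*) = H x* + g = (0, 0).
Eigenvalues of H: 0, 13.
H has a zero eigenvalue (singular; positive semidefinite but not definite), so H is neither positive definite, negative definite, nor indefinite. The second-order test alone is inconclusive -> degen.
(Indeed, f is constant along the null direction of H through x*, so x* is not a strict local extremum.)

degen


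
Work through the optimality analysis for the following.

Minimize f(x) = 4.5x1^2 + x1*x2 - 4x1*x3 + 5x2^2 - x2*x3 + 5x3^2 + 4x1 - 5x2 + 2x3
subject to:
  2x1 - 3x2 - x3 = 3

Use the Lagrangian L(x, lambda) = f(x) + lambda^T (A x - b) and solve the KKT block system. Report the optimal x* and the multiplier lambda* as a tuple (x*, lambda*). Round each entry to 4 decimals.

Form the Lagrangian:
  L(x, lambda) = (1/2) x^T Q x + c^T x + lambda^T (A x - b)
Stationarity (grad_x L = 0): Q x + c + A^T lambda = 0.
Primal feasibility: A x = b.

This gives the KKT block system:
  [ Q   A^T ] [ x     ]   [-c ]
  [ A    0  ] [ lambda ] = [ b ]

Solving the linear system:
  x*      = (0.2024, -0.68, -0.5552)
  lambda* = (-3.6809)
  f(x*)   = 7.0711

x* = (0.2024, -0.68, -0.5552), lambda* = (-3.6809)


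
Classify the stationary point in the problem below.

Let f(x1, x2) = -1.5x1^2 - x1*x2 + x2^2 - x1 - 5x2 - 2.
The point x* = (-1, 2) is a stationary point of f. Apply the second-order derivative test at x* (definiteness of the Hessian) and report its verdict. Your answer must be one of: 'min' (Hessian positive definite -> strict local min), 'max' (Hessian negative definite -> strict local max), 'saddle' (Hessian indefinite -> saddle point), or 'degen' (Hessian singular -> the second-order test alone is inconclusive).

Compute the Hessian H = grad^2 f:
  H = [[-3, -1], [-1, 2]]
Verify stationarity: grad f(x*) = H x* + g = (0, 0).
Eigenvalues of H: -3.1926, 2.1926.
Eigenvalues have mixed signs, so H is indefinite -> x* is a saddle point.

saddle


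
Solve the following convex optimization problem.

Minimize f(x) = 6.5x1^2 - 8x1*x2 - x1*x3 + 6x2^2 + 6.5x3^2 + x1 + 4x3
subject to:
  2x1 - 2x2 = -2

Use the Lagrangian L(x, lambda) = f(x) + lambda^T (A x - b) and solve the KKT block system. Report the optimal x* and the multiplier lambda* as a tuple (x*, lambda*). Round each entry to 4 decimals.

Form the Lagrangian:
  L(x, lambda) = (1/2) x^T Q x + c^T x + lambda^T (A x - b)
Stationarity (grad_x L = 0): Q x + c + A^T lambda = 0.
Primal feasibility: A x = b.

This gives the KKT block system:
  [ Q   A^T ] [ x     ]   [-c ]
  [ A    0  ] [ lambda ] = [ b ]

Solving the linear system:
  x*      = (-0.5948, 0.4052, -0.3534)
  lambda* = (4.8103)
  f(x*)   = 3.806

x* = (-0.5948, 0.4052, -0.3534), lambda* = (4.8103)


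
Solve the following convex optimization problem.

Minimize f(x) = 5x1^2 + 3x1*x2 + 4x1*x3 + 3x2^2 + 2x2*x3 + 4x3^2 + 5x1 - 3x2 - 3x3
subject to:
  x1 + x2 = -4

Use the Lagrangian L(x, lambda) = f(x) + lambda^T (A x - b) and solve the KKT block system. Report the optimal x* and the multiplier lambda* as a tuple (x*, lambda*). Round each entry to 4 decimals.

Form the Lagrangian:
  L(x, lambda) = (1/2) x^T Q x + c^T x + lambda^T (A x - b)
Stationarity (grad_x L = 0): Q x + c + A^T lambda = 0.
Primal feasibility: A x = b.

This gives the KKT block system:
  [ Q   A^T ] [ x     ]   [-c ]
  [ A    0  ] [ lambda ] = [ b ]

Solving the linear system:
  x*      = (-2.3947, -1.6053, 1.9737)
  lambda* = (15.8684)
  f(x*)   = 25.1974

x* = (-2.3947, -1.6053, 1.9737), lambda* = (15.8684)


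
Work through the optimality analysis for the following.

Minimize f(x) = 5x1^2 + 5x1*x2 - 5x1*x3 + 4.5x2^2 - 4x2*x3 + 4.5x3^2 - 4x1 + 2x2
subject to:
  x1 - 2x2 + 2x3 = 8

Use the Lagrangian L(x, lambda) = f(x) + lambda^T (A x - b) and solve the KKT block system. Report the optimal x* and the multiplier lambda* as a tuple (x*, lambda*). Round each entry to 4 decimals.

Form the Lagrangian:
  L(x, lambda) = (1/2) x^T Q x + c^T x + lambda^T (A x - b)
Stationarity (grad_x L = 0): Q x + c + A^T lambda = 0.
Primal feasibility: A x = b.

This gives the KKT block system:
  [ Q   A^T ] [ x     ]   [-c ]
  [ A    0  ] [ lambda ] = [ b ]

Solving the linear system:
  x*      = (2.1955, -1.6511, 1.2511)
  lambda* = (-3.4436)
  f(x*)   = 7.7323

x* = (2.1955, -1.6511, 1.2511), lambda* = (-3.4436)


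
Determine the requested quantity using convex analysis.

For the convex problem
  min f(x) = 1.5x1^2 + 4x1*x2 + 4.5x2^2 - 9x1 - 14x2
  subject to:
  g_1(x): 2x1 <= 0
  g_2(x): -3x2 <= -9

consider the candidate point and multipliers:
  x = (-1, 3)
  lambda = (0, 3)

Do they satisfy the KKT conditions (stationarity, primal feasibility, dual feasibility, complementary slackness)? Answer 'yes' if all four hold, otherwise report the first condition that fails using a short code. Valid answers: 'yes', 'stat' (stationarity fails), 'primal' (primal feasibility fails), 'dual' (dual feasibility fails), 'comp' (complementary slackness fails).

Gradient of f: grad f(x) = Q x + c = (0, 9)
Constraint values g_i(x) = a_i^T x - b_i:
  g_1((-1, 3)) = -2
  g_2((-1, 3)) = 0
Stationarity residual: grad f(x) + sum_i lambda_i a_i = (0, 0)
  -> stationarity OK
Primal feasibility (all g_i <= 0): OK
Dual feasibility (all lambda_i >= 0): OK
Complementary slackness (lambda_i * g_i(x) = 0 for all i): OK

Verdict: yes, KKT holds.

yes


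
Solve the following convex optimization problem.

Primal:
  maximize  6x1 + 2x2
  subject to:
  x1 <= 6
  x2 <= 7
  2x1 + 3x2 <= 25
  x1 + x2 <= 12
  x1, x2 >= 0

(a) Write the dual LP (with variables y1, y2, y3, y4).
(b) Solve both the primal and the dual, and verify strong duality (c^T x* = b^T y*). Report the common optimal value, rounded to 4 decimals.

The standard primal-dual pair for 'max c^T x s.t. A x <= b, x >= 0' is:
  Dual:  min b^T y  s.t.  A^T y >= c,  y >= 0.

So the dual LP is:
  minimize  6y1 + 7y2 + 25y3 + 12y4
  subject to:
    y1 + 2y3 + y4 >= 6
    y2 + 3y3 + y4 >= 2
    y1, y2, y3, y4 >= 0

Solving the primal: x* = (6, 4.3333).
  primal value c^T x* = 44.6667.
Solving the dual: y* = (4.6667, 0, 0.6667, 0).
  dual value b^T y* = 44.6667.
Strong duality: c^T x* = b^T y*. Confirmed.

44.6667


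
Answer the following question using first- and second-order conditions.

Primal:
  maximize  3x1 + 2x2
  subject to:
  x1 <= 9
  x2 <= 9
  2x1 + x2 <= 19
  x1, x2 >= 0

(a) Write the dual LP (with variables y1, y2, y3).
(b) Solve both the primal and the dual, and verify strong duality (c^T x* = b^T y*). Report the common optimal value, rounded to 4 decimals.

The standard primal-dual pair for 'max c^T x s.t. A x <= b, x >= 0' is:
  Dual:  min b^T y  s.t.  A^T y >= c,  y >= 0.

So the dual LP is:
  minimize  9y1 + 9y2 + 19y3
  subject to:
    y1 + 2y3 >= 3
    y2 + y3 >= 2
    y1, y2, y3 >= 0

Solving the primal: x* = (5, 9).
  primal value c^T x* = 33.
Solving the dual: y* = (0, 0.5, 1.5).
  dual value b^T y* = 33.
Strong duality: c^T x* = b^T y*. Confirmed.

33


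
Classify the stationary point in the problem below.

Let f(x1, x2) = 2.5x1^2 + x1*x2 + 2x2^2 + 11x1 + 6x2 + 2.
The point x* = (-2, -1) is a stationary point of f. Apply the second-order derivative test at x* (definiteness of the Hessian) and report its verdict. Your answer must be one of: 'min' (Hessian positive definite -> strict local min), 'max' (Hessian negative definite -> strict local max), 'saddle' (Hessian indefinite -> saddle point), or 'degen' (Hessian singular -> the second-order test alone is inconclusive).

Compute the Hessian H = grad^2 f:
  H = [[5, 1], [1, 4]]
Verify stationarity: grad f(x*) = H x* + g = (0, 0).
Eigenvalues of H: 3.382, 5.618.
Both eigenvalues > 0, so H is positive definite -> x* is a strict local min.

min


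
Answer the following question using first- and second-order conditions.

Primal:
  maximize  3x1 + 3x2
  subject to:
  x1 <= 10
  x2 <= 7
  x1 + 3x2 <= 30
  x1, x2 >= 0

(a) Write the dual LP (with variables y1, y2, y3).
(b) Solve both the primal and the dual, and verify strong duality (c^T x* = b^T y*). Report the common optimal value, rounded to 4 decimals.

The standard primal-dual pair for 'max c^T x s.t. A x <= b, x >= 0' is:
  Dual:  min b^T y  s.t.  A^T y >= c,  y >= 0.

So the dual LP is:
  minimize  10y1 + 7y2 + 30y3
  subject to:
    y1 + y3 >= 3
    y2 + 3y3 >= 3
    y1, y2, y3 >= 0

Solving the primal: x* = (10, 6.6667).
  primal value c^T x* = 50.
Solving the dual: y* = (2, 0, 1).
  dual value b^T y* = 50.
Strong duality: c^T x* = b^T y*. Confirmed.

50


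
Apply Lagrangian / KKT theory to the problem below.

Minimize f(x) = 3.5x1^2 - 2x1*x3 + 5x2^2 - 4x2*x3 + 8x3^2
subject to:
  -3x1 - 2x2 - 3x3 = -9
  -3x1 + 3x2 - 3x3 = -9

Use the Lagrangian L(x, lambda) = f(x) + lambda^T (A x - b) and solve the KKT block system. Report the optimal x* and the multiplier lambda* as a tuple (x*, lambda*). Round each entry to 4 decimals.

Form the Lagrangian:
  L(x, lambda) = (1/2) x^T Q x + c^T x + lambda^T (A x - b)
Stationarity (grad_x L = 0): Q x + c + A^T lambda = 0.
Primal feasibility: A x = b.

This gives the KKT block system:
  [ Q   A^T ] [ x     ]   [-c ]
  [ A    0  ] [ lambda ] = [ b ]

Solving the linear system:
  x*      = (2, 0, 1)
  lambda* = (1.6, 2.4)
  f(x*)   = 18

x* = (2, 0, 1), lambda* = (1.6, 2.4)


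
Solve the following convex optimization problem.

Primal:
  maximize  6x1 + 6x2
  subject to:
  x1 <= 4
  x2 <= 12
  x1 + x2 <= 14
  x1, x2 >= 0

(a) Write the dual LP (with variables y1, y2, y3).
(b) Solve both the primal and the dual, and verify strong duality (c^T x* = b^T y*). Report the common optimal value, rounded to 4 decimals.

The standard primal-dual pair for 'max c^T x s.t. A x <= b, x >= 0' is:
  Dual:  min b^T y  s.t.  A^T y >= c,  y >= 0.

So the dual LP is:
  minimize  4y1 + 12y2 + 14y3
  subject to:
    y1 + y3 >= 6
    y2 + y3 >= 6
    y1, y2, y3 >= 0

Solving the primal: x* = (2, 12).
  primal value c^T x* = 84.
Solving the dual: y* = (0, 0, 6).
  dual value b^T y* = 84.
Strong duality: c^T x* = b^T y*. Confirmed.

84


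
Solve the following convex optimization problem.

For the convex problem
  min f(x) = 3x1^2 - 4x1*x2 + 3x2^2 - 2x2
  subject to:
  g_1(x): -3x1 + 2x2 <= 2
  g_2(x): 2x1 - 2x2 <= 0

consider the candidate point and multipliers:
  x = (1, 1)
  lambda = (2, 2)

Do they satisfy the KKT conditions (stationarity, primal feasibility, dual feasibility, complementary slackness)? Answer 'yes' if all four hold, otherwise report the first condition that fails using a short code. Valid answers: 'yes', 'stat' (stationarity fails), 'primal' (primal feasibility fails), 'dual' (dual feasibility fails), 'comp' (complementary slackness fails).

Gradient of f: grad f(x) = Q x + c = (2, 0)
Constraint values g_i(x) = a_i^T x - b_i:
  g_1((1, 1)) = -3
  g_2((1, 1)) = 0
Stationarity residual: grad f(x) + sum_i lambda_i a_i = (0, 0)
  -> stationarity OK
Primal feasibility (all g_i <= 0): OK
Dual feasibility (all lambda_i >= 0): OK
Complementary slackness (lambda_i * g_i(x) = 0 for all i): FAILS

Verdict: the first failing condition is complementary_slackness -> comp.

comp


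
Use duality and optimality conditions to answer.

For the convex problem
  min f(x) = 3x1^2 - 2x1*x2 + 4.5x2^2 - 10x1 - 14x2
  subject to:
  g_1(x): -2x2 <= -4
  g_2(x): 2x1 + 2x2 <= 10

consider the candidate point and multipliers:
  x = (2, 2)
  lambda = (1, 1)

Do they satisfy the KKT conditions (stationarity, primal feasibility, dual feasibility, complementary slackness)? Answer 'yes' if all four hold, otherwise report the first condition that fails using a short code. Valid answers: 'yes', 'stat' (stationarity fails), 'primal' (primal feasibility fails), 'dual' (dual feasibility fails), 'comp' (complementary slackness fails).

Gradient of f: grad f(x) = Q x + c = (-2, 0)
Constraint values g_i(x) = a_i^T x - b_i:
  g_1((2, 2)) = 0
  g_2((2, 2)) = -2
Stationarity residual: grad f(x) + sum_i lambda_i a_i = (0, 0)
  -> stationarity OK
Primal feasibility (all g_i <= 0): OK
Dual feasibility (all lambda_i >= 0): OK
Complementary slackness (lambda_i * g_i(x) = 0 for all i): FAILS

Verdict: the first failing condition is complementary_slackness -> comp.

comp


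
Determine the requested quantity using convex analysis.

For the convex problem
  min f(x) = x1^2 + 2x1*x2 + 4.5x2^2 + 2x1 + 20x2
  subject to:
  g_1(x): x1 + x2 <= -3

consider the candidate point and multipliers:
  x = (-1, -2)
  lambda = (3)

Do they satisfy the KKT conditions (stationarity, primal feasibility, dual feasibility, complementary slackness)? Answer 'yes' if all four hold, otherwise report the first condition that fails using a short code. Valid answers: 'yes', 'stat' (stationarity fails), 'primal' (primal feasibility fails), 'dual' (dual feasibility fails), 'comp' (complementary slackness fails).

Gradient of f: grad f(x) = Q x + c = (-4, 0)
Constraint values g_i(x) = a_i^T x - b_i:
  g_1((-1, -2)) = 0
Stationarity residual: grad f(x) + sum_i lambda_i a_i = (-1, 3)
  -> stationarity FAILS
Primal feasibility (all g_i <= 0): OK
Dual feasibility (all lambda_i >= 0): OK
Complementary slackness (lambda_i * g_i(x) = 0 for all i): OK

Verdict: the first failing condition is stationarity -> stat.

stat


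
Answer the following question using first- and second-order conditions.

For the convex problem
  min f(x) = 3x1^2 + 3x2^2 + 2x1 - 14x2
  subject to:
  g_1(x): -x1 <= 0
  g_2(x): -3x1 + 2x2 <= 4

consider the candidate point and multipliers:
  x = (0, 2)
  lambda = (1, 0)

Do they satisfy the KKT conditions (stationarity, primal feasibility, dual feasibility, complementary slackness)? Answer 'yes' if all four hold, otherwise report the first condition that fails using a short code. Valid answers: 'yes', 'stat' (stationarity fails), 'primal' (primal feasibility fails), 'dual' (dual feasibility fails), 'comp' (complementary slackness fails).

Gradient of f: grad f(x) = Q x + c = (2, -2)
Constraint values g_i(x) = a_i^T x - b_i:
  g_1((0, 2)) = 0
  g_2((0, 2)) = 0
Stationarity residual: grad f(x) + sum_i lambda_i a_i = (1, -2)
  -> stationarity FAILS
Primal feasibility (all g_i <= 0): OK
Dual feasibility (all lambda_i >= 0): OK
Complementary slackness (lambda_i * g_i(x) = 0 for all i): OK

Verdict: the first failing condition is stationarity -> stat.

stat


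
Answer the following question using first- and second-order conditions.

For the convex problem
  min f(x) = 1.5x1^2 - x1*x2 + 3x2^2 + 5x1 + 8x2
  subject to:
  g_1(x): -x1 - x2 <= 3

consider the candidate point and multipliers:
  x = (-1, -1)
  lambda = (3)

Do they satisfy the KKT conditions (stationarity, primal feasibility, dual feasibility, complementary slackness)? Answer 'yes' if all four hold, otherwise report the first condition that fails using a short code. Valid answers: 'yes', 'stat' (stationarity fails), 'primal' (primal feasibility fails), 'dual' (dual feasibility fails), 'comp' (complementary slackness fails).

Gradient of f: grad f(x) = Q x + c = (3, 3)
Constraint values g_i(x) = a_i^T x - b_i:
  g_1((-1, -1)) = -1
Stationarity residual: grad f(x) + sum_i lambda_i a_i = (0, 0)
  -> stationarity OK
Primal feasibility (all g_i <= 0): OK
Dual feasibility (all lambda_i >= 0): OK
Complementary slackness (lambda_i * g_i(x) = 0 for all i): FAILS

Verdict: the first failing condition is complementary_slackness -> comp.

comp


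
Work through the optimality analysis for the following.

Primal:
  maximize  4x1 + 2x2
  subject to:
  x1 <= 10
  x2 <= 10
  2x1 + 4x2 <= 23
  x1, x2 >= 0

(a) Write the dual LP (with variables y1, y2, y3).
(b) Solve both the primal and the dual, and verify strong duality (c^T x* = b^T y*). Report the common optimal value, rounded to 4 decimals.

The standard primal-dual pair for 'max c^T x s.t. A x <= b, x >= 0' is:
  Dual:  min b^T y  s.t.  A^T y >= c,  y >= 0.

So the dual LP is:
  minimize  10y1 + 10y2 + 23y3
  subject to:
    y1 + 2y3 >= 4
    y2 + 4y3 >= 2
    y1, y2, y3 >= 0

Solving the primal: x* = (10, 0.75).
  primal value c^T x* = 41.5.
Solving the dual: y* = (3, 0, 0.5).
  dual value b^T y* = 41.5.
Strong duality: c^T x* = b^T y*. Confirmed.

41.5


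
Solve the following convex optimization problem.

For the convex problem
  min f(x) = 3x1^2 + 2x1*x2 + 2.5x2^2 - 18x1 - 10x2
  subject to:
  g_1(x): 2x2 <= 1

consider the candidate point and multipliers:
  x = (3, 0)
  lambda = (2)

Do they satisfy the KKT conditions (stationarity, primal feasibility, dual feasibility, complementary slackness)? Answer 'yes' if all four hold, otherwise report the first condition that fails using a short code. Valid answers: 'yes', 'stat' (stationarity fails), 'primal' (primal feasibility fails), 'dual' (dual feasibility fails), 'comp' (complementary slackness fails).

Gradient of f: grad f(x) = Q x + c = (0, -4)
Constraint values g_i(x) = a_i^T x - b_i:
  g_1((3, 0)) = -1
Stationarity residual: grad f(x) + sum_i lambda_i a_i = (0, 0)
  -> stationarity OK
Primal feasibility (all g_i <= 0): OK
Dual feasibility (all lambda_i >= 0): OK
Complementary slackness (lambda_i * g_i(x) = 0 for all i): FAILS

Verdict: the first failing condition is complementary_slackness -> comp.

comp


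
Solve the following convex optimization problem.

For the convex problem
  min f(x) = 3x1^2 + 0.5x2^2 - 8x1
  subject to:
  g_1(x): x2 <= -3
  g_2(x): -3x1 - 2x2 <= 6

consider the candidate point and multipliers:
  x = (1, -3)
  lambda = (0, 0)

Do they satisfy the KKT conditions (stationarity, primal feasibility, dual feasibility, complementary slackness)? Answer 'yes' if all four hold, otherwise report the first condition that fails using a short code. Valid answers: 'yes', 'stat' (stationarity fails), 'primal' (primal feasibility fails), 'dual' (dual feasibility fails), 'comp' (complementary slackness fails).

Gradient of f: grad f(x) = Q x + c = (-2, -3)
Constraint values g_i(x) = a_i^T x - b_i:
  g_1((1, -3)) = 0
  g_2((1, -3)) = -3
Stationarity residual: grad f(x) + sum_i lambda_i a_i = (-2, -3)
  -> stationarity FAILS
Primal feasibility (all g_i <= 0): OK
Dual feasibility (all lambda_i >= 0): OK
Complementary slackness (lambda_i * g_i(x) = 0 for all i): OK

Verdict: the first failing condition is stationarity -> stat.

stat


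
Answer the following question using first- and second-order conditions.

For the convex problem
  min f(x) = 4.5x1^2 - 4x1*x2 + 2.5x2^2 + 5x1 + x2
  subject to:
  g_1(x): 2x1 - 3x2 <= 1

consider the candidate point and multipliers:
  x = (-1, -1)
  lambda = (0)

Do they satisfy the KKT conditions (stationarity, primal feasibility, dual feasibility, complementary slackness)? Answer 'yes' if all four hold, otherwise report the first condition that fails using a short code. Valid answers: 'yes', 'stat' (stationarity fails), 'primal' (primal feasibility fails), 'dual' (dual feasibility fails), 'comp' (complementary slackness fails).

Gradient of f: grad f(x) = Q x + c = (0, 0)
Constraint values g_i(x) = a_i^T x - b_i:
  g_1((-1, -1)) = 0
Stationarity residual: grad f(x) + sum_i lambda_i a_i = (0, 0)
  -> stationarity OK
Primal feasibility (all g_i <= 0): OK
Dual feasibility (all lambda_i >= 0): OK
Complementary slackness (lambda_i * g_i(x) = 0 for all i): OK

Verdict: yes, KKT holds.

yes


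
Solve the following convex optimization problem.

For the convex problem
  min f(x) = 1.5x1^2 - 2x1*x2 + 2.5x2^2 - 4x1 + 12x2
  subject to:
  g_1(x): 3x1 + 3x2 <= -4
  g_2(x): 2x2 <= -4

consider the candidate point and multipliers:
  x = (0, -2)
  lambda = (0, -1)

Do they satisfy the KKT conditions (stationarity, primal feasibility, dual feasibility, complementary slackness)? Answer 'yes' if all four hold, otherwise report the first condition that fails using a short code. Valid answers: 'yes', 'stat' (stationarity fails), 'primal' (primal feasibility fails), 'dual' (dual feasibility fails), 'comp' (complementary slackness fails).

Gradient of f: grad f(x) = Q x + c = (0, 2)
Constraint values g_i(x) = a_i^T x - b_i:
  g_1((0, -2)) = -2
  g_2((0, -2)) = 0
Stationarity residual: grad f(x) + sum_i lambda_i a_i = (0, 0)
  -> stationarity OK
Primal feasibility (all g_i <= 0): OK
Dual feasibility (all lambda_i >= 0): FAILS
Complementary slackness (lambda_i * g_i(x) = 0 for all i): OK

Verdict: the first failing condition is dual_feasibility -> dual.

dual


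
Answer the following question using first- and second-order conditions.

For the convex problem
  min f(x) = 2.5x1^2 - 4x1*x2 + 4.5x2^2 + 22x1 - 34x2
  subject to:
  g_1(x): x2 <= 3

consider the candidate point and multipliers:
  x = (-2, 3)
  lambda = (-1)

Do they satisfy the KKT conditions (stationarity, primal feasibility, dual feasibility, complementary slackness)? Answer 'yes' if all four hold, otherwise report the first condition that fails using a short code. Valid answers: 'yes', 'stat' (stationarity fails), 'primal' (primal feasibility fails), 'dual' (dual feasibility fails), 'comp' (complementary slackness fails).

Gradient of f: grad f(x) = Q x + c = (0, 1)
Constraint values g_i(x) = a_i^T x - b_i:
  g_1((-2, 3)) = 0
Stationarity residual: grad f(x) + sum_i lambda_i a_i = (0, 0)
  -> stationarity OK
Primal feasibility (all g_i <= 0): OK
Dual feasibility (all lambda_i >= 0): FAILS
Complementary slackness (lambda_i * g_i(x) = 0 for all i): OK

Verdict: the first failing condition is dual_feasibility -> dual.

dual


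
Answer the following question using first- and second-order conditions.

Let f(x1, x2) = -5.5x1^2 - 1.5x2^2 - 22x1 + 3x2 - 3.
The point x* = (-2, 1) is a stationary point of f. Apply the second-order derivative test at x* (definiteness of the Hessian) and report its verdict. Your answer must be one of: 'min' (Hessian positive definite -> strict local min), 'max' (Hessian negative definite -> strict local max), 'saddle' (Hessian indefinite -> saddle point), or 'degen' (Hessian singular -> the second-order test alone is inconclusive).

Compute the Hessian H = grad^2 f:
  H = [[-11, 0], [0, -3]]
Verify stationarity: grad f(x*) = H x* + g = (0, 0).
Eigenvalues of H: -11, -3.
Both eigenvalues < 0, so H is negative definite -> x* is a strict local max.

max


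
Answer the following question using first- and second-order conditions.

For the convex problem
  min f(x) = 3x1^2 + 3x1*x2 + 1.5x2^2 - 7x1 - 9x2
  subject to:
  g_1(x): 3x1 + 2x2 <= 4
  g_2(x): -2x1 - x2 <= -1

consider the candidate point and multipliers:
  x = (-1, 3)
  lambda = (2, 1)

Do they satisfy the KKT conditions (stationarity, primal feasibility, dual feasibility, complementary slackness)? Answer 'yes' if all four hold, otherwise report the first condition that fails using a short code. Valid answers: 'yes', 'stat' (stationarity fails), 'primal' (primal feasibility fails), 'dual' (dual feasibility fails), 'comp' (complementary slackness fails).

Gradient of f: grad f(x) = Q x + c = (-4, -3)
Constraint values g_i(x) = a_i^T x - b_i:
  g_1((-1, 3)) = -1
  g_2((-1, 3)) = 0
Stationarity residual: grad f(x) + sum_i lambda_i a_i = (0, 0)
  -> stationarity OK
Primal feasibility (all g_i <= 0): OK
Dual feasibility (all lambda_i >= 0): OK
Complementary slackness (lambda_i * g_i(x) = 0 for all i): FAILS

Verdict: the first failing condition is complementary_slackness -> comp.

comp


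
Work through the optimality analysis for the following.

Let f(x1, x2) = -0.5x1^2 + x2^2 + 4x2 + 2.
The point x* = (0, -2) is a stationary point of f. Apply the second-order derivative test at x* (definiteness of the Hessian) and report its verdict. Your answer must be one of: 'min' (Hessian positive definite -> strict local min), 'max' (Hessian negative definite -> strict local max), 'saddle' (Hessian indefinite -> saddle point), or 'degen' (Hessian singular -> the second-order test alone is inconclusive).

Compute the Hessian H = grad^2 f:
  H = [[-1, 0], [0, 2]]
Verify stationarity: grad f(x*) = H x* + g = (0, 0).
Eigenvalues of H: -1, 2.
Eigenvalues have mixed signs, so H is indefinite -> x* is a saddle point.

saddle


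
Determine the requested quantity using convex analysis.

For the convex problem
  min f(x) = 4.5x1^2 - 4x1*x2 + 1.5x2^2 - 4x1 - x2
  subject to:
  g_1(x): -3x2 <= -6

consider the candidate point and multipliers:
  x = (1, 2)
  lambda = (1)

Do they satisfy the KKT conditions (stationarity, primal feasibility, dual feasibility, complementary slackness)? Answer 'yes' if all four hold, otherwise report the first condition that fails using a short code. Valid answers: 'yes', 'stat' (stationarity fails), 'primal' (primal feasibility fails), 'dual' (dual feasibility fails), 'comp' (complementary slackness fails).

Gradient of f: grad f(x) = Q x + c = (-3, 1)
Constraint values g_i(x) = a_i^T x - b_i:
  g_1((1, 2)) = 0
Stationarity residual: grad f(x) + sum_i lambda_i a_i = (-3, -2)
  -> stationarity FAILS
Primal feasibility (all g_i <= 0): OK
Dual feasibility (all lambda_i >= 0): OK
Complementary slackness (lambda_i * g_i(x) = 0 for all i): OK

Verdict: the first failing condition is stationarity -> stat.

stat


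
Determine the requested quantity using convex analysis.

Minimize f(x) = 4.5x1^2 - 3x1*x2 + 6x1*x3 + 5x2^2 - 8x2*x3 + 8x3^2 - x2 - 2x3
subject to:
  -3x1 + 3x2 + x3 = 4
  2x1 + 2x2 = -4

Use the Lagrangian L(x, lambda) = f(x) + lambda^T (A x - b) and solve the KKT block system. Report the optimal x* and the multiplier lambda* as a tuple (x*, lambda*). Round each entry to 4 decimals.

Form the Lagrangian:
  L(x, lambda) = (1/2) x^T Q x + c^T x + lambda^T (A x - b)
Stationarity (grad_x L = 0): Q x + c + A^T lambda = 0.
Primal feasibility: A x = b.

This gives the KKT block system:
  [ Q   A^T ] [ x     ]   [-c ]
  [ A    0  ] [ lambda ] = [ b ]

Solving the linear system:
  x*      = (-1.5748, -0.4252, 0.5514)
  lambda* = (-0.775, 3.632)
  f(x*)   = 8.4753

x* = (-1.5748, -0.4252, 0.5514), lambda* = (-0.775, 3.632)


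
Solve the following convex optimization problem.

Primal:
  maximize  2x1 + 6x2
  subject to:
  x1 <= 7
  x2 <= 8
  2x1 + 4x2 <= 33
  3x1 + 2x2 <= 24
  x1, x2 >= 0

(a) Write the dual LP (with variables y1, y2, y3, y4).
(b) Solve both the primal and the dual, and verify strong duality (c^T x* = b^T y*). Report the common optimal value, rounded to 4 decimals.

The standard primal-dual pair for 'max c^T x s.t. A x <= b, x >= 0' is:
  Dual:  min b^T y  s.t.  A^T y >= c,  y >= 0.

So the dual LP is:
  minimize  7y1 + 8y2 + 33y3 + 24y4
  subject to:
    y1 + 2y3 + 3y4 >= 2
    y2 + 4y3 + 2y4 >= 6
    y1, y2, y3, y4 >= 0

Solving the primal: x* = (0.5, 8).
  primal value c^T x* = 49.
Solving the dual: y* = (0, 2, 1, 0).
  dual value b^T y* = 49.
Strong duality: c^T x* = b^T y*. Confirmed.

49


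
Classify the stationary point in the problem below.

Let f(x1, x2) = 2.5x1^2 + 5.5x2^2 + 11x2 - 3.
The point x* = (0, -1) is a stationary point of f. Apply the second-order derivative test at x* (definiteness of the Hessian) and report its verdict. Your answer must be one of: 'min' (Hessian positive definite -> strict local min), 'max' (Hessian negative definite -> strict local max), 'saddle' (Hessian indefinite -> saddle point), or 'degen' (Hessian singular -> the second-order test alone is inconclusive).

Compute the Hessian H = grad^2 f:
  H = [[5, 0], [0, 11]]
Verify stationarity: grad f(x*) = H x* + g = (0, 0).
Eigenvalues of H: 5, 11.
Both eigenvalues > 0, so H is positive definite -> x* is a strict local min.

min


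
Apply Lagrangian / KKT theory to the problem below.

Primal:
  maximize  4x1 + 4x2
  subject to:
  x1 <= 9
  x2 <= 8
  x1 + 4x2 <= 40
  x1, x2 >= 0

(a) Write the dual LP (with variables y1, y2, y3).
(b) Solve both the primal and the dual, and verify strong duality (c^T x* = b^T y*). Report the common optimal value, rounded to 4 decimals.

The standard primal-dual pair for 'max c^T x s.t. A x <= b, x >= 0' is:
  Dual:  min b^T y  s.t.  A^T y >= c,  y >= 0.

So the dual LP is:
  minimize  9y1 + 8y2 + 40y3
  subject to:
    y1 + y3 >= 4
    y2 + 4y3 >= 4
    y1, y2, y3 >= 0

Solving the primal: x* = (9, 7.75).
  primal value c^T x* = 67.
Solving the dual: y* = (3, 0, 1).
  dual value b^T y* = 67.
Strong duality: c^T x* = b^T y*. Confirmed.

67


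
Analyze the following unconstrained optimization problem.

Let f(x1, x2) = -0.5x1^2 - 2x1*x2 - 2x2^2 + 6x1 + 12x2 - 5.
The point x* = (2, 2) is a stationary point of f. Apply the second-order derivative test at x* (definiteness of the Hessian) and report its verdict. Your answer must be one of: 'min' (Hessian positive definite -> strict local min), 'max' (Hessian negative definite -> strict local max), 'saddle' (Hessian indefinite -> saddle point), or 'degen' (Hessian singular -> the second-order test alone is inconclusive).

Compute the Hessian H = grad^2 f:
  H = [[-1, -2], [-2, -4]]
Verify stationarity: grad f(x*) = H x* + g = (0, 0).
Eigenvalues of H: -5, 0.
H has a zero eigenvalue (singular; negative semidefinite but not definite), so H is neither positive definite, negative definite, nor indefinite. The second-order test alone is inconclusive -> degen.
(Indeed, f is constant along the null direction of H through x*, so x* is not a strict local extremum.)

degen


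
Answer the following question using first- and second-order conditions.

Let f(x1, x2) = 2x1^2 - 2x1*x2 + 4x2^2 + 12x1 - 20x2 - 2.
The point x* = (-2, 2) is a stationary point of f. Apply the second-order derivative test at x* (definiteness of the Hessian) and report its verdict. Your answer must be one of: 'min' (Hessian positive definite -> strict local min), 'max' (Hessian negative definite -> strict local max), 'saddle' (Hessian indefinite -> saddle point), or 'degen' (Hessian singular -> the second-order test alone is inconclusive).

Compute the Hessian H = grad^2 f:
  H = [[4, -2], [-2, 8]]
Verify stationarity: grad f(x*) = H x* + g = (0, 0).
Eigenvalues of H: 3.1716, 8.8284.
Both eigenvalues > 0, so H is positive definite -> x* is a strict local min.

min


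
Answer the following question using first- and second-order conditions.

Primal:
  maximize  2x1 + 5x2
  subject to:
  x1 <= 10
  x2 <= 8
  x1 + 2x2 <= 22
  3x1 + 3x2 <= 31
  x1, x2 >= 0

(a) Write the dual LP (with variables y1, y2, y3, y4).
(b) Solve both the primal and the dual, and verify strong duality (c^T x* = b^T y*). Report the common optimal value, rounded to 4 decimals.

The standard primal-dual pair for 'max c^T x s.t. A x <= b, x >= 0' is:
  Dual:  min b^T y  s.t.  A^T y >= c,  y >= 0.

So the dual LP is:
  minimize  10y1 + 8y2 + 22y3 + 31y4
  subject to:
    y1 + y3 + 3y4 >= 2
    y2 + 2y3 + 3y4 >= 5
    y1, y2, y3, y4 >= 0

Solving the primal: x* = (2.3333, 8).
  primal value c^T x* = 44.6667.
Solving the dual: y* = (0, 3, 0, 0.6667).
  dual value b^T y* = 44.6667.
Strong duality: c^T x* = b^T y*. Confirmed.

44.6667


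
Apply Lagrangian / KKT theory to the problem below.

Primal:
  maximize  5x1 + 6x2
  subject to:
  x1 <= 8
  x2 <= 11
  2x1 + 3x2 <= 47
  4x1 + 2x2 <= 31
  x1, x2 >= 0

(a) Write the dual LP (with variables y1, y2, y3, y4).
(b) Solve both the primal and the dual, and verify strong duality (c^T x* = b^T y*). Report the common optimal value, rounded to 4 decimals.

The standard primal-dual pair for 'max c^T x s.t. A x <= b, x >= 0' is:
  Dual:  min b^T y  s.t.  A^T y >= c,  y >= 0.

So the dual LP is:
  minimize  8y1 + 11y2 + 47y3 + 31y4
  subject to:
    y1 + 2y3 + 4y4 >= 5
    y2 + 3y3 + 2y4 >= 6
    y1, y2, y3, y4 >= 0

Solving the primal: x* = (2.25, 11).
  primal value c^T x* = 77.25.
Solving the dual: y* = (0, 3.5, 0, 1.25).
  dual value b^T y* = 77.25.
Strong duality: c^T x* = b^T y*. Confirmed.

77.25


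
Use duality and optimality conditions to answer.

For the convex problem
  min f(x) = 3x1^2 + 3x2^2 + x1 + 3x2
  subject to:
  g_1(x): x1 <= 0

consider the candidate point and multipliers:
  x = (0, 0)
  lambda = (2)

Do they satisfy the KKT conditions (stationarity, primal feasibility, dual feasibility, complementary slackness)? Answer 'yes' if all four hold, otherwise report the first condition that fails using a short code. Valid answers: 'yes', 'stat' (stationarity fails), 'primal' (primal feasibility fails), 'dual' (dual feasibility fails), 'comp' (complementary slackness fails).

Gradient of f: grad f(x) = Q x + c = (1, 3)
Constraint values g_i(x) = a_i^T x - b_i:
  g_1((0, 0)) = 0
Stationarity residual: grad f(x) + sum_i lambda_i a_i = (3, 3)
  -> stationarity FAILS
Primal feasibility (all g_i <= 0): OK
Dual feasibility (all lambda_i >= 0): OK
Complementary slackness (lambda_i * g_i(x) = 0 for all i): OK

Verdict: the first failing condition is stationarity -> stat.

stat
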